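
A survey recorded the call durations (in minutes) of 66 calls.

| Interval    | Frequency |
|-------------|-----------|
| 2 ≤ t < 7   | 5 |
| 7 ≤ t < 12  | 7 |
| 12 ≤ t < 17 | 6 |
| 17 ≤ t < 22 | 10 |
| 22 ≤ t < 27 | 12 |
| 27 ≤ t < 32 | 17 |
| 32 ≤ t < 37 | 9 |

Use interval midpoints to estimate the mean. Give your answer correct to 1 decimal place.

Midpoints: 4.5, 9.5, 14.5, 19.5, 24.5, 29.5, 34.5
Σfm = 5×4.5 + 7×9.5 + 6×14.5 + 10×19.5 + 12×24.5 + 17×29.5 + 9×34.5 = 1477
n = Σf = 66
Mean = 1477 / 66 = 22.3788

22.4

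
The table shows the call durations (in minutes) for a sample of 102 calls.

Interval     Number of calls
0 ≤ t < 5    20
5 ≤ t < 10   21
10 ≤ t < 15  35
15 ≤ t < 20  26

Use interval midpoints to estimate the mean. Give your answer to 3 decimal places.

Midpoints: 2.5, 7.5, 12.5, 17.5
Σfm = 20×2.5 + 21×7.5 + 35×12.5 + 26×17.5 = 1100
n = Σf = 102
Mean = 1100 / 102 = 10.7843

10.784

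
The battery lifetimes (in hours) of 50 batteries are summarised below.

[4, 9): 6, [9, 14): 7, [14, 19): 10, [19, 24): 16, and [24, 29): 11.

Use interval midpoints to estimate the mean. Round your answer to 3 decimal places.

18.400

Midpoints: 6.5, 11.5, 16.5, 21.5, 26.5
Σfm = 6×6.5 + 7×11.5 + 10×16.5 + 16×21.5 + 11×26.5 = 920
n = Σf = 50
Mean = 920 / 50 = 18.4000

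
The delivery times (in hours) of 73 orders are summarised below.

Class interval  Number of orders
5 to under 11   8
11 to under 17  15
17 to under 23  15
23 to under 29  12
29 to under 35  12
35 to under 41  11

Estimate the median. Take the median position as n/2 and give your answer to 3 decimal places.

22.400

Cumulative frequencies: 8, 23, 38, 50, 62, 73
n = 73; position = n/2 = 36.5.
This falls in the class 17 to under 23: L = 17, F = 23, f = 15, h = 6.
Median ≈ 17 + ((36.5 − 23) / 15) × 6 = 22.4000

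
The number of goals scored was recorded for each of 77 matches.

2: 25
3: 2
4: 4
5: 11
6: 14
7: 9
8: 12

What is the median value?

Cumulative frequencies: 25, 27, 31, 42, 56, 65, 77
n = 77, so the median is the value in position (n+1)/2 = 39.
Position 39 falls at value 5.

5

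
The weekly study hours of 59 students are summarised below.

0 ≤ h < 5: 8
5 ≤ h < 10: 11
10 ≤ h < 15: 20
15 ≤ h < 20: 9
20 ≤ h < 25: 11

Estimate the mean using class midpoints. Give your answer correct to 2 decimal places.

Midpoints: 2.5, 7.5, 12.5, 17.5, 22.5
Σfm = 8×2.5 + 11×7.5 + 20×12.5 + 9×17.5 + 11×22.5 = 757.5
n = Σf = 59
Mean = 757.5 / 59 = 12.8390

12.84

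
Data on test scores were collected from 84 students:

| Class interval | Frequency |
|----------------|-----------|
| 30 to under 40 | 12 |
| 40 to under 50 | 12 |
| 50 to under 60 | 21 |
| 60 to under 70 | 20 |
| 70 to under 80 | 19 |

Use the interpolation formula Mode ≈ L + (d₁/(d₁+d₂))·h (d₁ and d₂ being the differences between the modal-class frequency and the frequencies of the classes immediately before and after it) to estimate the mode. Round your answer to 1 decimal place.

59.0

Modal class: 50 to under 60 (highest frequency 21).
d₁ = 21 − 12 = 9, d₂ = 21 − 20 = 1
Mode ≈ 50 + (9/(9+1)) × 10 = 50 + 9.0000 = 59.0000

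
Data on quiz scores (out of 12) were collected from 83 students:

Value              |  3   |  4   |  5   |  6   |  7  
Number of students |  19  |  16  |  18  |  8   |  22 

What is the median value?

Cumulative frequencies: 19, 35, 53, 61, 83
n = 83, so the median is the value in position (n+1)/2 = 42.
Position 42 falls at value 5.

5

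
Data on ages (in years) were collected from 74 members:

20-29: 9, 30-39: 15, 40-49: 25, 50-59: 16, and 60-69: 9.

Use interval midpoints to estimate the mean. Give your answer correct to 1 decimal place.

Midpoints: 24.5, 34.5, 44.5, 54.5, 64.5
Σfm = 9×24.5 + 15×34.5 + 25×44.5 + 16×54.5 + 9×64.5 = 3303
n = Σf = 74
Mean = 3303 / 74 = 44.6351

44.6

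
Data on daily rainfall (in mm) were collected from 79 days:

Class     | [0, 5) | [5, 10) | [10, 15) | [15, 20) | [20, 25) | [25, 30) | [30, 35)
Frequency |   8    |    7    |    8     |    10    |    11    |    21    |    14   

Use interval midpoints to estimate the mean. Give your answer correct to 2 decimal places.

20.60

Midpoints: 2.5, 7.5, 12.5, 17.5, 22.5, 27.5, 32.5
Σfm = 8×2.5 + 7×7.5 + 8×12.5 + 10×17.5 + 11×22.5 + 21×27.5 + 14×32.5 = 1627.5
n = Σf = 79
Mean = 1627.5 / 79 = 20.6013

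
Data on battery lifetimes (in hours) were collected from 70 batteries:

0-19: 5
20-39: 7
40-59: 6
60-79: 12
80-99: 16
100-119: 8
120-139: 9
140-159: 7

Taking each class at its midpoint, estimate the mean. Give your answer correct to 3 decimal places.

Midpoints: 9.5, 29.5, 49.5, 69.5, 89.5, 109.5, 129.5, 149.5
Σfm = 5×9.5 + 7×29.5 + 6×49.5 + 12×69.5 + 16×89.5 + 8×109.5 + 9×129.5 + 7×149.5 = 5905
n = Σf = 70
Mean = 5905 / 70 = 84.3571

84.357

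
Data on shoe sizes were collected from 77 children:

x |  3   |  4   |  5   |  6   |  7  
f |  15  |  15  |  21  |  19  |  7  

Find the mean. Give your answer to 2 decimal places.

Values: 3, 4, 5, 6, 7
Σfx = 15×3 + 15×4 + 21×5 + 19×6 + 7×7 = 373
n = Σf = 77
Mean = 373 / 77 = 4.8442

4.84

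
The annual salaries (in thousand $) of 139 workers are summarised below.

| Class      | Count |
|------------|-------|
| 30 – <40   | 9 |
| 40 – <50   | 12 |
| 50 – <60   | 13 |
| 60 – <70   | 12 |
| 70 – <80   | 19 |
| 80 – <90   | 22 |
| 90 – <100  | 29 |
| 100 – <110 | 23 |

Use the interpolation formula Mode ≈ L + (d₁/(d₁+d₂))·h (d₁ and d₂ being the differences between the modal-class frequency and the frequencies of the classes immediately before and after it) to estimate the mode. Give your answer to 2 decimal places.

Modal class: 90 – <100 (highest frequency 29).
d₁ = 29 − 22 = 7, d₂ = 29 − 23 = 6
Mode ≈ 90 + (7/(7+6)) × 10 = 90 + 5.3846 = 95.3846

95.38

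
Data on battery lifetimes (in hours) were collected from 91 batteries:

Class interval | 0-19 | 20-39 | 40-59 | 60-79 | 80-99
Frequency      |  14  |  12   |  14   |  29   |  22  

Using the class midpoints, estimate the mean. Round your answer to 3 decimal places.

56.753

Midpoints: 9.5, 29.5, 49.5, 69.5, 89.5
Σfm = 14×9.5 + 12×29.5 + 14×49.5 + 29×69.5 + 22×89.5 = 5164.5
n = Σf = 91
Mean = 5164.5 / 91 = 56.7527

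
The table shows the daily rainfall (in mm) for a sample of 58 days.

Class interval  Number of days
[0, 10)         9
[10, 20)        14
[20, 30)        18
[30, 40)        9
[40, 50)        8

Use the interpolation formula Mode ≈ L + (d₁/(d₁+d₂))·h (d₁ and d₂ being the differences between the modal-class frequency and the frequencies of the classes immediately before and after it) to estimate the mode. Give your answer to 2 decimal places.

Modal class: [20, 30) (highest frequency 18).
d₁ = 18 − 14 = 4, d₂ = 18 − 9 = 9
Mode ≈ 20 + (4/(4+9)) × 10 = 20 + 3.0769 = 23.0769

23.08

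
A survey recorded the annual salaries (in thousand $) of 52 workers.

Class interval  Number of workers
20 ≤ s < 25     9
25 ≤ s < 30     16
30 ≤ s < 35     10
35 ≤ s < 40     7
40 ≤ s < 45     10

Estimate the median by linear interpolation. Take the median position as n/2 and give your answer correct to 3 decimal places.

30.500

Cumulative frequencies: 9, 25, 35, 42, 52
n = 52; position = n/2 = 26.
This falls in the class 30 ≤ s < 35: L = 30, F = 25, f = 10, h = 5.
Median ≈ 30 + ((26 − 25) / 10) × 5 = 30.5000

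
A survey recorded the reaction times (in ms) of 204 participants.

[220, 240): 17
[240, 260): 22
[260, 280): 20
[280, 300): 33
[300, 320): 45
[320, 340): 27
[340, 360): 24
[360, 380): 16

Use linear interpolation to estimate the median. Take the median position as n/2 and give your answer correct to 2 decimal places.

Cumulative frequencies: 17, 39, 59, 92, 137, 164, 188, 204
n = 204; position = n/2 = 102.
This falls in the class [300, 320): L = 300, F = 92, f = 45, h = 20.
Median ≈ 300 + ((102 − 92) / 45) × 20 = 304.4444

304.44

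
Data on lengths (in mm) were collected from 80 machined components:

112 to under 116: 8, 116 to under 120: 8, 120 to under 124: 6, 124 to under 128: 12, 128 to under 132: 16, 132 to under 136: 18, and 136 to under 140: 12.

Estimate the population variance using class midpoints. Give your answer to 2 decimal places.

56.79

Midpoints: 114, 118, 122, 126, 130, 134, 138
n = 80, Σfm = 10248, mean = 128.1000
Σfm² = 1317312
Σf(m − x̄)² = Σfm² − (Σfm)²/n = 1317312 − 10248²/80 = 4543.2000
Population variance = 4543.2000 / 80 = 56.7900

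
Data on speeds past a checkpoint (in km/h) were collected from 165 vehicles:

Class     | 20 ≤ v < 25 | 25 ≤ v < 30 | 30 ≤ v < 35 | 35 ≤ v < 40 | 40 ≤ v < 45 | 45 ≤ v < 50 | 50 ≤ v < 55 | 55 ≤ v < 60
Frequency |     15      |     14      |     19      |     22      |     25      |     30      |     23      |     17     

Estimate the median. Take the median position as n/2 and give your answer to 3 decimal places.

42.500

Cumulative frequencies: 15, 29, 48, 70, 95, 125, 148, 165
n = 165; position = n/2 = 82.5.
This falls in the class 40 ≤ v < 45: L = 40, F = 70, f = 25, h = 5.
Median ≈ 40 + ((82.5 − 70) / 25) × 5 = 42.5000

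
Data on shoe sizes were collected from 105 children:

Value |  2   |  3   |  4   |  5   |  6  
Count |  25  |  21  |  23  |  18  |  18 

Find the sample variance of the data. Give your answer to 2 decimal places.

2.00

Values: 2, 3, 4, 5, 6
n = 105, Σfx = 403, mean = 3.8381
Σfx² = 1755
Σf(x − x̄)² = Σfx² − (Σfx)²/n = 1755 − 403²/105 = 208.2476
Sample variance = 208.2476 / 104 = 2.0024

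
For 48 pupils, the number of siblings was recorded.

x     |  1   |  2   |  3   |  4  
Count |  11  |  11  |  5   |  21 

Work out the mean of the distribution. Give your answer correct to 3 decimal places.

2.750

Values: 1, 2, 3, 4
Σfx = 11×1 + 11×2 + 5×3 + 21×4 = 132
n = Σf = 48
Mean = 132 / 48 = 2.7500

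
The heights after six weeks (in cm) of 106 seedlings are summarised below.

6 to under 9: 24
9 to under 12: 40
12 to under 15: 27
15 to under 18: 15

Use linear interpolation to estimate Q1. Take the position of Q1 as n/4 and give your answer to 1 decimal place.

Cumulative frequencies: 24, 64, 91, 106
n = 106; position = n/4 = 26.5.
This falls in the class 9 to under 12: L = 9, F = 24, f = 40, h = 3.
Lower quartile ≈ 9 + ((26.5 − 24) / 40) × 3 = 9.1875

9.2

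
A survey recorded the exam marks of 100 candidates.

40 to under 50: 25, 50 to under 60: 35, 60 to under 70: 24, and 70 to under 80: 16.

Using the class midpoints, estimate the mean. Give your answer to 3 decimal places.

Midpoints: 45, 55, 65, 75
Σfm = 25×45 + 35×55 + 24×65 + 16×75 = 5810
n = Σf = 100
Mean = 5810 / 100 = 58.1000

58.100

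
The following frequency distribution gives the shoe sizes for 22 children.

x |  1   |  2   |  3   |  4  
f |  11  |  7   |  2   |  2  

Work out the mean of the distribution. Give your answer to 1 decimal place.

1.8

Values: 1, 2, 3, 4
Σfx = 11×1 + 7×2 + 2×3 + 2×4 = 39
n = Σf = 22
Mean = 39 / 22 = 1.7727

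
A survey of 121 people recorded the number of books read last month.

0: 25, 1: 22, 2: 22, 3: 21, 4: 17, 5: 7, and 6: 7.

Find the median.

2

Cumulative frequencies: 25, 47, 69, 90, 107, 114, 121
n = 121, so the median is the value in position (n+1)/2 = 61.
Position 61 falls at value 2.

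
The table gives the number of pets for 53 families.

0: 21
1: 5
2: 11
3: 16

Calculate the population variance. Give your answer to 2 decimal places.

Values: 0, 1, 2, 3
n = 53, Σfx = 75, mean = 1.4151
Σfx² = 193
Σf(x − x̄)² = Σfx² − (Σfx)²/n = 193 − 75²/53 = 86.8679
Population variance = 86.8679 / 53 = 1.6390

1.64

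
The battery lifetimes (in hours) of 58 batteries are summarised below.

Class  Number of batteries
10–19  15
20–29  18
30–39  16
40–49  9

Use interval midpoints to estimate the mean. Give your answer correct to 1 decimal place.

27.8

Midpoints: 14.5, 24.5, 34.5, 44.5
Σfm = 15×14.5 + 18×24.5 + 16×34.5 + 9×44.5 = 1611
n = Σf = 58
Mean = 1611 / 58 = 27.7759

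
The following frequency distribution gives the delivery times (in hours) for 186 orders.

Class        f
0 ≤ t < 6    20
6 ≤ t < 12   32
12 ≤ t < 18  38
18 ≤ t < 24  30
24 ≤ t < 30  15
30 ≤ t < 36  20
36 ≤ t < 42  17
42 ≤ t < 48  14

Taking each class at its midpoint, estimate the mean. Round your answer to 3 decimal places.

21.000

Midpoints: 3, 9, 15, 21, 27, 33, 39, 45
Σfm = 20×3 + 32×9 + 38×15 + 30×21 + 15×27 + 20×33 + 17×39 + 14×45 = 3906
n = Σf = 186
Mean = 3906 / 186 = 21.0000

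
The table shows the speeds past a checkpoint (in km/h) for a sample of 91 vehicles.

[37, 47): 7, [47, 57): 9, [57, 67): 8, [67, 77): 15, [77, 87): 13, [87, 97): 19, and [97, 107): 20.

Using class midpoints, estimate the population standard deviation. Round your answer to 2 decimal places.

Midpoints: 42, 52, 62, 72, 82, 92, 102
n = 91, Σfm = 7192, mean = 79.0330
Σfm² = 601504
Σf(m − x̄)² = Σfm² − (Σfm)²/n = 601504 − 7192²/91 = 33098.9011
Population variance = 33098.9011 / 91 = 363.7242
Standard deviation = √363.7242 = 19.0716

19.07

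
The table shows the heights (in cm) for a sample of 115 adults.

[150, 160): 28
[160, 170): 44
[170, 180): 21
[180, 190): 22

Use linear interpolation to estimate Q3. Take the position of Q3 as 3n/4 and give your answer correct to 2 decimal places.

Cumulative frequencies: 28, 72, 93, 115
n = 115; position = 3n/4 = 86.25.
This falls in the class [170, 180): L = 170, F = 72, f = 21, h = 10.
Upper quartile ≈ 170 + ((86.25 − 72) / 21) × 10 = 176.7857

176.79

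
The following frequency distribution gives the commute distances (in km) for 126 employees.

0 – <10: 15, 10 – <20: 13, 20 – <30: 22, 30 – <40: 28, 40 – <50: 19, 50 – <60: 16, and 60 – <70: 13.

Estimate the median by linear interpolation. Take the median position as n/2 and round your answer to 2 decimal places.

34.64

Cumulative frequencies: 15, 28, 50, 78, 97, 113, 126
n = 126; position = n/2 = 63.
This falls in the class 30 – <40: L = 30, F = 50, f = 28, h = 10.
Median ≈ 30 + ((63 − 50) / 28) × 10 = 34.6429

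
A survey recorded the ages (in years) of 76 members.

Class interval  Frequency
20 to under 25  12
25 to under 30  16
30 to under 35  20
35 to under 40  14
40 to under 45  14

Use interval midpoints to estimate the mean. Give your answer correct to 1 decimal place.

32.6

Midpoints: 22.5, 27.5, 32.5, 37.5, 42.5
Σfm = 12×22.5 + 16×27.5 + 20×32.5 + 14×37.5 + 14×42.5 = 2480
n = Σf = 76
Mean = 2480 / 76 = 32.6316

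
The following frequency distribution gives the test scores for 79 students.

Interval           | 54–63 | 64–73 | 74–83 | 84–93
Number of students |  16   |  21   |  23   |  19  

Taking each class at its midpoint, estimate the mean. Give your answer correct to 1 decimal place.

Midpoints: 58.5, 68.5, 78.5, 88.5
Σfm = 16×58.5 + 21×68.5 + 23×78.5 + 19×88.5 = 5861.5
n = Σf = 79
Mean = 5861.5 / 79 = 74.1962

74.2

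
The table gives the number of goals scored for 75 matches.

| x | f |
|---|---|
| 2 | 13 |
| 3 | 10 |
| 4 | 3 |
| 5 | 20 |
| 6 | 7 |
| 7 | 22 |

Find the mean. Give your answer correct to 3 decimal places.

Values: 2, 3, 4, 5, 6, 7
Σfx = 13×2 + 10×3 + 3×4 + 20×5 + 7×6 + 22×7 = 364
n = Σf = 75
Mean = 364 / 75 = 4.8533

4.853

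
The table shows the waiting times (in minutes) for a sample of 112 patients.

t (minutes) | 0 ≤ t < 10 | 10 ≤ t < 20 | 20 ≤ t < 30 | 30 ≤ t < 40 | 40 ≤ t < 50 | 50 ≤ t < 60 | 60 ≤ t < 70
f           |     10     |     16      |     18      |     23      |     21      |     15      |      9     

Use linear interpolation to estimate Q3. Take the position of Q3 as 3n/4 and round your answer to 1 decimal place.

48.1

Cumulative frequencies: 10, 26, 44, 67, 88, 103, 112
n = 112; position = 3n/4 = 84.
This falls in the class 40 ≤ t < 50: L = 40, F = 67, f = 21, h = 10.
Upper quartile ≈ 40 + ((84 − 67) / 21) × 10 = 48.0952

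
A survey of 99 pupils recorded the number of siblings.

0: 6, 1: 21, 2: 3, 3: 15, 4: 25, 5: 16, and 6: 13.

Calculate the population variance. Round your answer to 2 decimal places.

Values: 0, 1, 2, 3, 4, 5, 6
n = 99, Σfx = 330, mean = 3.3333
Σfx² = 1436
Σf(x − x̄)² = Σfx² − (Σfx)²/n = 1436 − 330²/99 = 336.0000
Population variance = 336.0000 / 99 = 3.3939

3.39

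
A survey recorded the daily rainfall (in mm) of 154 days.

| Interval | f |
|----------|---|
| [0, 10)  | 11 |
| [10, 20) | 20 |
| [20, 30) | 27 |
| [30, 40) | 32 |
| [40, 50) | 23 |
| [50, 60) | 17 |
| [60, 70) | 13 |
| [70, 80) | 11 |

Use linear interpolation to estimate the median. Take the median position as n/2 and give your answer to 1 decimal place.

35.9

Cumulative frequencies: 11, 31, 58, 90, 113, 130, 143, 154
n = 154; position = n/2 = 77.
This falls in the class [30, 40): L = 30, F = 58, f = 32, h = 10.
Median ≈ 30 + ((77 − 58) / 32) × 10 = 35.9375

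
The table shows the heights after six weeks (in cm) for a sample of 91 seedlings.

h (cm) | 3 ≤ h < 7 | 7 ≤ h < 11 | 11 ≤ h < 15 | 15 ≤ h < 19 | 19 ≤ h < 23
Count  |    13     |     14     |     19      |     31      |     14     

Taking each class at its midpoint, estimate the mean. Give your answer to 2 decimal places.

Midpoints: 5, 9, 13, 17, 21
Σfm = 13×5 + 14×9 + 19×13 + 31×17 + 14×21 = 1259
n = Σf = 91
Mean = 1259 / 91 = 13.8352

13.84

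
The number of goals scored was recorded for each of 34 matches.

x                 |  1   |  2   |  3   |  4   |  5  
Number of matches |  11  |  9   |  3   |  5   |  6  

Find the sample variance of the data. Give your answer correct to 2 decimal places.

2.31

Values: 1, 2, 3, 4, 5
n = 34, Σfx = 88, mean = 2.5882
Σfx² = 304
Σf(x − x̄)² = Σfx² − (Σfx)²/n = 304 − 88²/34 = 76.2353
Sample variance = 76.2353 / 33 = 2.3102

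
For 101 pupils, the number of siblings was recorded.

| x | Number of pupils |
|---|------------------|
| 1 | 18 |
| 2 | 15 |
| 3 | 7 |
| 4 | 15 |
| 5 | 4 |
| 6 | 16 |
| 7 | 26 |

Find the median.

4

Cumulative frequencies: 18, 33, 40, 55, 59, 75, 101
n = 101, so the median is the value in position (n+1)/2 = 51.
Position 51 falls at value 4.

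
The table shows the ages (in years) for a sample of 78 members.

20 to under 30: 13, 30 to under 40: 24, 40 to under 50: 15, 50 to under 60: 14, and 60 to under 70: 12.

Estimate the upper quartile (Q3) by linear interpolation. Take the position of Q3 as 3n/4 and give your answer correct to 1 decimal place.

54.6

Cumulative frequencies: 13, 37, 52, 66, 78
n = 78; position = 3n/4 = 58.5.
This falls in the class 50 to under 60: L = 50, F = 52, f = 14, h = 10.
Upper quartile ≈ 50 + ((58.5 − 52) / 14) × 10 = 54.6429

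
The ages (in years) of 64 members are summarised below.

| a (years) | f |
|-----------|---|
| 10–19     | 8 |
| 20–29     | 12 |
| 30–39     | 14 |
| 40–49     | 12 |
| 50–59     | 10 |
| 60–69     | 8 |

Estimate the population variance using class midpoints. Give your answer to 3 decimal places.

Midpoints: 14.5, 24.5, 34.5, 44.5, 54.5, 64.5
n = 64, Σfm = 2488, mean = 38.8750
Σfm² = 112296
Σf(m − x̄)² = Σfm² − (Σfm)²/n = 112296 − 2488²/64 = 15575.0000
Population variance = 15575.0000 / 64 = 243.3594

243.359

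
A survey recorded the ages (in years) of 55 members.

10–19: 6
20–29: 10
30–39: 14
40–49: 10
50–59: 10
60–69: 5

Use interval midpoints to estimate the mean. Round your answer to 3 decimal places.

Midpoints: 14.5, 24.5, 34.5, 44.5, 54.5, 64.5
Σfm = 6×14.5 + 10×24.5 + 14×34.5 + 10×44.5 + 10×54.5 + 5×64.5 = 2127.5
n = Σf = 55
Mean = 2127.5 / 55 = 38.6818

38.682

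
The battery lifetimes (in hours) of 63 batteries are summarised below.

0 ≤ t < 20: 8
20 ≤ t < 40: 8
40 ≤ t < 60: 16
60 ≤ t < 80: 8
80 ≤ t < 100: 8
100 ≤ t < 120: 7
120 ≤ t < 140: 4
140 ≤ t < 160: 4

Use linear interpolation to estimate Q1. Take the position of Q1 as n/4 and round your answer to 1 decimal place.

Cumulative frequencies: 8, 16, 32, 40, 48, 55, 59, 63
n = 63; position = n/4 = 15.75.
This falls in the class 20 ≤ t < 40: L = 20, F = 8, f = 8, h = 20.
Lower quartile ≈ 20 + ((15.75 − 8) / 8) × 20 = 39.3750

39.4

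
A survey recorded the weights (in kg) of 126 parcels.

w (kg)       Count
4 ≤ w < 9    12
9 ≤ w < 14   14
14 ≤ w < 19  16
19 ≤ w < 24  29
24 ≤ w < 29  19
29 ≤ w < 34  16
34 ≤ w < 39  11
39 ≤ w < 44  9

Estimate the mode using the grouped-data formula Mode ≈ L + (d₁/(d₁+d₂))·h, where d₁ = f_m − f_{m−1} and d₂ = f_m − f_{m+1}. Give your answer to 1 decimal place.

Modal class: 19 ≤ w < 24 (highest frequency 29).
d₁ = 29 − 16 = 13, d₂ = 29 − 19 = 10
Mode ≈ 19 + (13/(13+10)) × 5 = 19 + 2.8261 = 21.8261

21.8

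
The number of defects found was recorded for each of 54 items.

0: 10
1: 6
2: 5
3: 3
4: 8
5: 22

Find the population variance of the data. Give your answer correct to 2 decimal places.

3.97

Values: 0, 1, 2, 3, 4, 5
n = 54, Σfx = 167, mean = 3.0926
Σfx² = 731
Σf(x − x̄)² = Σfx² − (Σfx)²/n = 731 − 167²/54 = 214.5370
Population variance = 214.5370 / 54 = 3.9729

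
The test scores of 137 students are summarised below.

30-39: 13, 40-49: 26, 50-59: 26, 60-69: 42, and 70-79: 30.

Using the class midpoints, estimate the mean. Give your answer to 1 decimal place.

Midpoints: 34.5, 44.5, 54.5, 64.5, 74.5
Σfm = 13×34.5 + 26×44.5 + 26×54.5 + 42×64.5 + 30×74.5 = 7966.5
n = Σf = 137
Mean = 7966.5 / 137 = 58.1496

58.1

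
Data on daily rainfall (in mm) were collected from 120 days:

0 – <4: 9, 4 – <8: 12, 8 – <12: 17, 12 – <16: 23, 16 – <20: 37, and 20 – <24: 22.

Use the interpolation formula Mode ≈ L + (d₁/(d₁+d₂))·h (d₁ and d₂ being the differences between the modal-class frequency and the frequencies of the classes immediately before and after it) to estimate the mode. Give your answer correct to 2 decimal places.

17.93

Modal class: 16 – <20 (highest frequency 37).
d₁ = 37 − 23 = 14, d₂ = 37 − 22 = 15
Mode ≈ 16 + (14/(14+15)) × 4 = 16 + 1.9310 = 17.9310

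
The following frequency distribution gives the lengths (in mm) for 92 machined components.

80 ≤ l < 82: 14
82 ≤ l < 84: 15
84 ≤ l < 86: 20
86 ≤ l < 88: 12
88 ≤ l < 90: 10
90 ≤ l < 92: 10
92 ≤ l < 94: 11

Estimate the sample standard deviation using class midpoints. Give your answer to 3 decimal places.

3.899

Midpoints: 81, 83, 85, 87, 89, 91, 93
n = 92, Σfm = 7946, mean = 86.3696
Σfm² = 687676
Σf(m − x̄)² = Σfm² − (Σfm)²/n = 687676 − 7946²/92 = 1383.4348
Sample variance = 1383.4348 / 91 = 15.2026
Standard deviation = √15.2026 = 3.8990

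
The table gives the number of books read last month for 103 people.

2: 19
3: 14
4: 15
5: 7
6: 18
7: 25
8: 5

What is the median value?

Cumulative frequencies: 19, 33, 48, 55, 73, 98, 103
n = 103, so the median is the value in position (n+1)/2 = 52.
Position 52 falls at value 5.

5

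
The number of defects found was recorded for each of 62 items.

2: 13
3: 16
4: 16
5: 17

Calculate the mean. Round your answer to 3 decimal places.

Values: 2, 3, 4, 5
Σfx = 13×2 + 16×3 + 16×4 + 17×5 = 223
n = Σf = 62
Mean = 223 / 62 = 3.5968

3.597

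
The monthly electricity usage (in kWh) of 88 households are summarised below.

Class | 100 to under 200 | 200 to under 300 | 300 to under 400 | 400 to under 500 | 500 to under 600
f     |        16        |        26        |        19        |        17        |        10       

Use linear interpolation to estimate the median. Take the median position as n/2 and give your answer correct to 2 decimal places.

310.53

Cumulative frequencies: 16, 42, 61, 78, 88
n = 88; position = n/2 = 44.
This falls in the class 300 to under 400: L = 300, F = 42, f = 19, h = 100.
Median ≈ 300 + ((44 − 42) / 19) × 100 = 310.5263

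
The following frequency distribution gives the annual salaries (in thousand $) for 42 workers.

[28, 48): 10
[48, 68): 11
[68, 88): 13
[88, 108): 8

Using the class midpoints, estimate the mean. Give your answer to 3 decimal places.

Midpoints: 38, 58, 78, 98
Σfm = 10×38 + 11×58 + 13×78 + 8×98 = 2816
n = Σf = 42
Mean = 2816 / 42 = 67.0476

67.048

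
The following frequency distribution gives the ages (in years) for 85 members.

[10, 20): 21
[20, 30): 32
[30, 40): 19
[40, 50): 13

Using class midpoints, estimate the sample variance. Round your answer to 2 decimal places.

Midpoints: 15, 25, 35, 45
n = 85, Σfm = 2365, mean = 27.8235
Σfm² = 74325
Σf(m − x̄)² = Σfm² − (Σfm)²/n = 74325 − 2365²/85 = 8522.3529
Sample variance = 8522.3529 / 84 = 101.4566

101.46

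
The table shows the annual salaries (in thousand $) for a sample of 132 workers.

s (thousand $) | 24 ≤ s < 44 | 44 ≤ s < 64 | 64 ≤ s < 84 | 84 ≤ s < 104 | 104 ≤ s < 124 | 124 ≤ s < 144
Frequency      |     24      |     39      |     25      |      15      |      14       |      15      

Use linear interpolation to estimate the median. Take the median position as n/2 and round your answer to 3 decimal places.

66.400

Cumulative frequencies: 24, 63, 88, 103, 117, 132
n = 132; position = n/2 = 66.
This falls in the class 64 ≤ s < 84: L = 64, F = 63, f = 25, h = 20.
Median ≈ 64 + ((66 − 63) / 25) × 20 = 66.4000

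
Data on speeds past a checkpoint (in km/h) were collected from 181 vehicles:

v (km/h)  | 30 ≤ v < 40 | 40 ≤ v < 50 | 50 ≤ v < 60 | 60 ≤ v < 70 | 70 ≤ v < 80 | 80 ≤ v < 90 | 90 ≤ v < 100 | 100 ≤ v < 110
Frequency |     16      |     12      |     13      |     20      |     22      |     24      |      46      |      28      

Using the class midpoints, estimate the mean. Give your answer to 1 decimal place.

Midpoints: 35, 45, 55, 65, 75, 85, 95, 105
Σfm = 16×35 + 12×45 + 13×55 + 20×65 + 22×75 + 24×85 + 46×95 + 28×105 = 14115
n = Σf = 181
Mean = 14115 / 181 = 77.9834

78.0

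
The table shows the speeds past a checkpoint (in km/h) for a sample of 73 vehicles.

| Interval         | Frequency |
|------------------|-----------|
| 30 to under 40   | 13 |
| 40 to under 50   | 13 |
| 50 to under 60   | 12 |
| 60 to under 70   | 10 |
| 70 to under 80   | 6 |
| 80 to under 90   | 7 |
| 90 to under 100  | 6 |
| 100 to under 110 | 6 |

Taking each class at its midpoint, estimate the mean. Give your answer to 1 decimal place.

Midpoints: 35, 45, 55, 65, 75, 85, 95, 105
Σfm = 13×35 + 13×45 + 12×55 + 10×65 + 6×75 + 7×85 + 6×95 + 6×105 = 4595
n = Σf = 73
Mean = 4595 / 73 = 62.9452

62.9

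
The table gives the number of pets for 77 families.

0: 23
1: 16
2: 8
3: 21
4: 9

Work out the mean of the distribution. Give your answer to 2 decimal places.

1.70

Values: 0, 1, 2, 3, 4
Σfx = 23×0 + 16×1 + 8×2 + 21×3 + 9×4 = 131
n = Σf = 77
Mean = 131 / 77 = 1.7013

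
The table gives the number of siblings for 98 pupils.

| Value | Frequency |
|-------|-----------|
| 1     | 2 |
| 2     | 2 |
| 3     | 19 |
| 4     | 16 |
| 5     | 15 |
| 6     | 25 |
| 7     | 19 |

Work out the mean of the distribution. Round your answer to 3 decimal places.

Values: 1, 2, 3, 4, 5, 6, 7
Σfx = 2×1 + 2×2 + 19×3 + 16×4 + 15×5 + 25×6 + 19×7 = 485
n = Σf = 98
Mean = 485 / 98 = 4.9490

4.949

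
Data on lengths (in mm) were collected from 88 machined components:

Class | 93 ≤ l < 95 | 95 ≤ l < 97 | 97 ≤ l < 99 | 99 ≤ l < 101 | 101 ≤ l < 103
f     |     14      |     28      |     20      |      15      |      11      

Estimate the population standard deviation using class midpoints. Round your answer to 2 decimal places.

Midpoints: 94, 96, 98, 100, 102
n = 88, Σfm = 8586, mean = 97.5682
Σfm² = 838276
Σf(m − x̄)² = Σfm² − (Σfm)²/n = 838276 − 8586²/88 = 555.5909
Population variance = 555.5909 / 88 = 6.3135
Standard deviation = √6.3135 = 2.5127

2.51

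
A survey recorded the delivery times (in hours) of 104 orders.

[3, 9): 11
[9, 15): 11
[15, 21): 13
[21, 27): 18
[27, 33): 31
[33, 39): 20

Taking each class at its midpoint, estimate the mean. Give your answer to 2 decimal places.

24.17

Midpoints: 6, 12, 18, 24, 30, 36
Σfm = 11×6 + 11×12 + 13×18 + 18×24 + 31×30 + 20×36 = 2514
n = Σf = 104
Mean = 2514 / 104 = 24.1731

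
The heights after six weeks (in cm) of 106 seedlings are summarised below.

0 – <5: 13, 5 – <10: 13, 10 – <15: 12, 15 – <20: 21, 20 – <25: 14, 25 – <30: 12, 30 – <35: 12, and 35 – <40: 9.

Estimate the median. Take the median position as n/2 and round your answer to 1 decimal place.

Cumulative frequencies: 13, 26, 38, 59, 73, 85, 97, 106
n = 106; position = n/2 = 53.
This falls in the class 15 – <20: L = 15, F = 38, f = 21, h = 5.
Median ≈ 15 + ((53 − 38) / 21) × 5 = 18.5714

18.6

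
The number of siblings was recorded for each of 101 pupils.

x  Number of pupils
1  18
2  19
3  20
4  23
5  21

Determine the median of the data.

Cumulative frequencies: 18, 37, 57, 80, 101
n = 101, so the median is the value in position (n+1)/2 = 51.
Position 51 falls at value 3.

3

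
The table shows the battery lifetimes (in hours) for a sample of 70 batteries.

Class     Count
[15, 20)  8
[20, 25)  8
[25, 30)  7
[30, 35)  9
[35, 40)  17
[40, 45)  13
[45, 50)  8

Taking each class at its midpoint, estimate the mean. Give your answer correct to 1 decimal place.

Midpoints: 17.5, 22.5, 27.5, 32.5, 37.5, 42.5, 47.5
Σfm = 8×17.5 + 8×22.5 + 7×27.5 + 9×32.5 + 17×37.5 + 13×42.5 + 8×47.5 = 2375
n = Σf = 70
Mean = 2375 / 70 = 33.9286

33.9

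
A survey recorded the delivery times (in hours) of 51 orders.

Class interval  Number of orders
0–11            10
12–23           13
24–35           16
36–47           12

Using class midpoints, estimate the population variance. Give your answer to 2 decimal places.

Midpoints: 5.5, 17.5, 29.5, 41.5
n = 51, Σfm = 1252.5, mean = 24.5588
Σfm² = 38874.75
Σf(m − x̄)² = Σfm² − (Σfm)²/n = 38874.75 − 1252.5²/51 = 8114.8235
Population variance = 8114.8235 / 51 = 159.1142

159.11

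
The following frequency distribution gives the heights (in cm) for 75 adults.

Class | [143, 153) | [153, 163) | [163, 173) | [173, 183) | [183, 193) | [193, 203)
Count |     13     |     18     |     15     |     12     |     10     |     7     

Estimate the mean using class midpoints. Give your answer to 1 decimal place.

Midpoints: 148, 158, 168, 178, 188, 198
Σfm = 13×148 + 18×158 + 15×168 + 12×178 + 10×188 + 7×198 = 12690
n = Σf = 75
Mean = 12690 / 75 = 169.2000

169.2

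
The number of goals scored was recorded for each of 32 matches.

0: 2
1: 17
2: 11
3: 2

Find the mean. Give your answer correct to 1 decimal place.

1.4

Values: 0, 1, 2, 3
Σfx = 2×0 + 17×1 + 11×2 + 2×3 = 45
n = Σf = 32
Mean = 45 / 32 = 1.4062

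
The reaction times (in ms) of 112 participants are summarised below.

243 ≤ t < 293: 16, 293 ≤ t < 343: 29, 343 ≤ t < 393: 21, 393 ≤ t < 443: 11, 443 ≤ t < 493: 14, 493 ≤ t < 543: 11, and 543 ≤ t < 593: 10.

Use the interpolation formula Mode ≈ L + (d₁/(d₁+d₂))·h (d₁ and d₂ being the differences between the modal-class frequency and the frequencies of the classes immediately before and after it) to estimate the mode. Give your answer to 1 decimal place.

324.0

Modal class: 293 ≤ t < 343 (highest frequency 29).
d₁ = 29 − 16 = 13, d₂ = 29 − 21 = 8
Mode ≈ 293 + (13/(13+8)) × 50 = 293 + 30.9524 = 323.9524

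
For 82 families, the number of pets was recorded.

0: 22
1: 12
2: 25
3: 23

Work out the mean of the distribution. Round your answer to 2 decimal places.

Values: 0, 1, 2, 3
Σfx = 22×0 + 12×1 + 25×2 + 23×3 = 131
n = Σf = 82
Mean = 131 / 82 = 1.5976

1.60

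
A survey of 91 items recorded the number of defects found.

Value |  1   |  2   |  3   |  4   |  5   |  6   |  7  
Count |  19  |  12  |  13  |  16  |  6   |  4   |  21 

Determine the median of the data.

Cumulative frequencies: 19, 31, 44, 60, 66, 70, 91
n = 91, so the median is the value in position (n+1)/2 = 46.
Position 46 falls at value 4.

4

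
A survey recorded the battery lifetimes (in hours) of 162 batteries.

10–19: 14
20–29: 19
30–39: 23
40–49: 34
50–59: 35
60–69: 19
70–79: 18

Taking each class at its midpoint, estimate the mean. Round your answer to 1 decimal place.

Midpoints: 14.5, 24.5, 34.5, 44.5, 54.5, 64.5, 74.5
Σfm = 14×14.5 + 19×24.5 + 23×34.5 + 34×44.5 + 35×54.5 + 19×64.5 + 18×74.5 = 7449
n = Σf = 162
Mean = 7449 / 162 = 45.9815

46.0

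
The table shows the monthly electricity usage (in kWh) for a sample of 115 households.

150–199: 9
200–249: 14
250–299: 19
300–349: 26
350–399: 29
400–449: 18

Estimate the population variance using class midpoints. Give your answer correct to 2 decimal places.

Midpoints: 174.5, 224.5, 274.5, 324.5, 374.5, 424.5
n = 115, Σfm = 36867.5, mean = 320.5870
Σfm² = 12459978.75
Σf(m − x̄)² = Σfm² − (Σfm)²/n = 12459978.75 − 36867.5²/115 = 640739.1304
Population variance = 640739.1304 / 115 = 5571.6446

5571.64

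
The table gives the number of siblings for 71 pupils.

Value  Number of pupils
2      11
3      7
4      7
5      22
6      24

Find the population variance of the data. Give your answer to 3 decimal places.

Values: 2, 3, 4, 5, 6
n = 71, Σfx = 325, mean = 4.5775
Σfx² = 1633
Σf(x − x̄)² = Σfx² − (Σfx)²/n = 1633 − 325²/71 = 145.3239
Population variance = 145.3239 / 71 = 2.0468

2.047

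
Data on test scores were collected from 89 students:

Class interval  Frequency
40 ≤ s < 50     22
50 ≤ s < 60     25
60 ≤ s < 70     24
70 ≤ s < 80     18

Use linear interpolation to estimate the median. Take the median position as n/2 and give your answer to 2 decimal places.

Cumulative frequencies: 22, 47, 71, 89
n = 89; position = n/2 = 44.5.
This falls in the class 50 ≤ s < 60: L = 50, F = 22, f = 25, h = 10.
Median ≈ 50 + ((44.5 − 22) / 25) × 10 = 59.0000

59.00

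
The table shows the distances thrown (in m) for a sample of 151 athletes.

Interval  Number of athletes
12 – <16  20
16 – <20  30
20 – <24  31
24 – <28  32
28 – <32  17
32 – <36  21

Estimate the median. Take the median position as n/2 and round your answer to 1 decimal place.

Cumulative frequencies: 20, 50, 81, 113, 130, 151
n = 151; position = n/2 = 75.5.
This falls in the class 20 – <24: L = 20, F = 50, f = 31, h = 4.
Median ≈ 20 + ((75.5 − 50) / 31) × 4 = 23.2903

23.3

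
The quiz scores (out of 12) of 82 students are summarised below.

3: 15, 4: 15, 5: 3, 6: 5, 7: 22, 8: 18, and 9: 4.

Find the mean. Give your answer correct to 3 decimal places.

Values: 3, 4, 5, 6, 7, 8, 9
Σfx = 15×3 + 15×4 + 3×5 + 5×6 + 22×7 + 18×8 + 4×9 = 484
n = Σf = 82
Mean = 484 / 82 = 5.9024

5.902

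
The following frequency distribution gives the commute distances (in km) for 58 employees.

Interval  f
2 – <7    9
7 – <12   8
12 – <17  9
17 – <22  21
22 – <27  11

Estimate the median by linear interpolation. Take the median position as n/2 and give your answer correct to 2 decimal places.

Cumulative frequencies: 9, 17, 26, 47, 58
n = 58; position = n/2 = 29.
This falls in the class 17 – <22: L = 17, F = 26, f = 21, h = 5.
Median ≈ 17 + ((29 − 26) / 21) × 5 = 17.7143

17.71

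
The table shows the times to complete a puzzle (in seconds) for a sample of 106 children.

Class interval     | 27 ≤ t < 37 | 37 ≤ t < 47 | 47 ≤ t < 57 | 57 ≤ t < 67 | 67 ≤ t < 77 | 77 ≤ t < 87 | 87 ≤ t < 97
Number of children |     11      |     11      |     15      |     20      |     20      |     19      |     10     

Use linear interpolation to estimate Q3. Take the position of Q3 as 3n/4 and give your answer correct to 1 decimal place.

Cumulative frequencies: 11, 22, 37, 57, 77, 96, 106
n = 106; position = 3n/4 = 79.5.
This falls in the class 77 ≤ t < 87: L = 77, F = 77, f = 19, h = 10.
Upper quartile ≈ 77 + ((79.5 − 77) / 19) × 10 = 78.3158

78.3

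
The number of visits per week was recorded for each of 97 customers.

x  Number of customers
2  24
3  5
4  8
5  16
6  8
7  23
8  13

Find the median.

Cumulative frequencies: 24, 29, 37, 53, 61, 84, 97
n = 97, so the median is the value in position (n+1)/2 = 49.
Position 49 falls at value 5.

5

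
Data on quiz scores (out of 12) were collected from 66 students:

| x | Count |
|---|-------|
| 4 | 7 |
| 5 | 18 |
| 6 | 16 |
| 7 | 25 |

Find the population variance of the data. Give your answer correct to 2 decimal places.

1.06

Values: 4, 5, 6, 7
n = 66, Σfx = 389, mean = 5.8939
Σfx² = 2363
Σf(x − x̄)² = Σfx² − (Σfx)²/n = 2363 − 389²/66 = 70.2576
Population variance = 70.2576 / 66 = 1.0645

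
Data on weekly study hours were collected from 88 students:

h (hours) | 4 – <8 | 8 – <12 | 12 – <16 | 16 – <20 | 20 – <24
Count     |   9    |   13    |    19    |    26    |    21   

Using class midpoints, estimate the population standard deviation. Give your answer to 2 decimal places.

Midpoints: 6, 10, 14, 18, 22
n = 88, Σfm = 1380, mean = 15.6818
Σfm² = 23936
Σf(m − x̄)² = Σfm² − (Σfm)²/n = 23936 − 1380²/88 = 2295.0909
Population variance = 2295.0909 / 88 = 26.0806
Standard deviation = √26.0806 = 5.1069

5.11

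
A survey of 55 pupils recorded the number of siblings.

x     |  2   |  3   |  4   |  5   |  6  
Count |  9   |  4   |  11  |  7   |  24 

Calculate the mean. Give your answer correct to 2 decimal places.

4.60

Values: 2, 3, 4, 5, 6
Σfx = 9×2 + 4×3 + 11×4 + 7×5 + 24×6 = 253
n = Σf = 55
Mean = 253 / 55 = 4.6000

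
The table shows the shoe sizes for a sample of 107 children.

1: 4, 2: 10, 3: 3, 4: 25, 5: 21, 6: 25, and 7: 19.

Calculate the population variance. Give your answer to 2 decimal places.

Values: 1, 2, 3, 4, 5, 6, 7
n = 107, Σfx = 521, mean = 4.8692
Σfx² = 2827
Σf(x − x̄)² = Σfx² − (Σfx)²/n = 2827 − 521²/107 = 290.1682
Population variance = 290.1682 / 107 = 2.7119

2.71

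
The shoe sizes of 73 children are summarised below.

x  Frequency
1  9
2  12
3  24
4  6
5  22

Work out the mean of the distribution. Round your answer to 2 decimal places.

3.27

Values: 1, 2, 3, 4, 5
Σfx = 9×1 + 12×2 + 24×3 + 6×4 + 22×5 = 239
n = Σf = 73
Mean = 239 / 73 = 3.2740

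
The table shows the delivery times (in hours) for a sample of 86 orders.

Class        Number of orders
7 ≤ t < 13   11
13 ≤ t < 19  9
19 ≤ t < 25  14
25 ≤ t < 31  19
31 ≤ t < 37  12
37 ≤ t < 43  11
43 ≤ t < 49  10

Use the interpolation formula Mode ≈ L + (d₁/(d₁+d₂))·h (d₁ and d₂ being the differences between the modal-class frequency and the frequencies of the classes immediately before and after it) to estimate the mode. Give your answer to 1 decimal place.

Modal class: 25 ≤ t < 31 (highest frequency 19).
d₁ = 19 − 14 = 5, d₂ = 19 − 12 = 7
Mode ≈ 25 + (5/(5+7)) × 6 = 25 + 2.5000 = 27.5000

27.5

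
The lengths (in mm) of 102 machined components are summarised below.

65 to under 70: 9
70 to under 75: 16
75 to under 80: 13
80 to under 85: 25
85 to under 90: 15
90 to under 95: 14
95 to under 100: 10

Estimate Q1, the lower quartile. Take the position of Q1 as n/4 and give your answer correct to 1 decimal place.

75.2

Cumulative frequencies: 9, 25, 38, 63, 78, 92, 102
n = 102; position = n/4 = 25.5.
This falls in the class 75 to under 80: L = 75, F = 25, f = 13, h = 5.
Lower quartile ≈ 75 + ((25.5 − 25) / 13) × 5 = 75.1923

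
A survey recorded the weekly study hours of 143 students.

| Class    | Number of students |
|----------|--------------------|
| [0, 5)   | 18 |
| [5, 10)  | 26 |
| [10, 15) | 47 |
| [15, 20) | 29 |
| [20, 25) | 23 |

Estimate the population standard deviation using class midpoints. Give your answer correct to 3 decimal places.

6.171

Midpoints: 2.5, 7.5, 12.5, 17.5, 22.5
n = 143, Σfm = 1852.5, mean = 12.9545
Σfm² = 29443.75
Σf(m − x̄)² = Σfm² − (Σfm)²/n = 29443.75 − 1852.5²/143 = 5445.4545
Population variance = 5445.4545 / 143 = 38.0801
Standard deviation = √38.0801 = 6.1709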